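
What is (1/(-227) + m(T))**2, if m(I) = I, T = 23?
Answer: 27248400/51529 ≈ 528.80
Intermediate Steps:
(1/(-227) + m(T))**2 = (1/(-227) + 23)**2 = (-1/227 + 23)**2 = (5220/227)**2 = 27248400/51529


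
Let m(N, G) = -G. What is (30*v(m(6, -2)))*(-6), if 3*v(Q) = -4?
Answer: 240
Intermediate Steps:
v(Q) = -4/3 (v(Q) = (⅓)*(-4) = -4/3)
(30*v(m(6, -2)))*(-6) = (30*(-4/3))*(-6) = -40*(-6) = 240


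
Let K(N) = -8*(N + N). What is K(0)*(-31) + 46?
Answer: 46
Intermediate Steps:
K(N) = -16*N
K(0)*(-31) + 46 = -16*0*(-31) + 46 = 0*(-31) + 46 = 0 + 46 = 46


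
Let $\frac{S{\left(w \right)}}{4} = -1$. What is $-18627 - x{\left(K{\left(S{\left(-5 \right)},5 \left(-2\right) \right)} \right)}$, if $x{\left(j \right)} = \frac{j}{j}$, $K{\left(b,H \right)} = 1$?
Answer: $-18628$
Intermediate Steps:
$S{\left(w \right)} = -4$ ($S{\left(w \right)} = 4 \left(-1\right) = -4$)
$x{\left(j \right)} = 1$
$-18627 - x{\left(K{\left(S{\left(-5 \right)},5 \left(-2\right) \right)} \right)} = -18627 - 1 = -18628$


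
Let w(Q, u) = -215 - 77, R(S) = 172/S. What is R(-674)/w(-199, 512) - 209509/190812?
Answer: -5150028451/4694166012 ≈ -1.0971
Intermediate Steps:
w(Q, u) = -292
R(-674)/w(-199, 512) - 209509/190812 = (172/(-674))/(-292) - 209509/190812 = (172*(-1/674))*(-1/292) - 209509*1/190812 = -86/337*(-1/292) - 209509/190812 = 43/49202 - 209509/190812 = -5150028451/4694166012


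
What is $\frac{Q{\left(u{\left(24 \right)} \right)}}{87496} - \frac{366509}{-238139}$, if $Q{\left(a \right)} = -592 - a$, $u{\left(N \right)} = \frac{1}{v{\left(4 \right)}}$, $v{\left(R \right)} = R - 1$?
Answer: $\frac{8707367399}{5682602712} \approx 1.5323$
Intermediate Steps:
$v{\left(R \right)} = -1 + R$ ($v{\left(R \right)} = R - 1 = -1 + R$)
$u{\left(N \right)} = \frac{1}{3}$ ($u{\left(N \right)} = \frac{1}{-1 + 4} = \frac{1}{3}$)
$\frac{Q{\left(u{\left(24 \right)} \right)}}{87496} - \frac{366509}{-238139} = \frac{-592 - \frac{1}{3}}{87496} - \frac{366509}{-238139} = \left(-592 - \frac{1}{3}\right) \frac{1}{87496} - - \frac{33319}{21649} = \left(- \frac{1777}{3}\right) \frac{1}{87496} + \frac{33319}{21649} = - \frac{1777}{262488} + \frac{33319}{21649} = \frac{8707367399}{5682602712}$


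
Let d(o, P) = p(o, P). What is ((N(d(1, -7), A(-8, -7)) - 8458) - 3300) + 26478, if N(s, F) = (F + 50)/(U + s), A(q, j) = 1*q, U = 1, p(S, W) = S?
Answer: 14741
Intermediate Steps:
d(o, P) = o
A(q, j) = q
N(s, F) = (50 + F)/(1 + s) (N(s, F) = (F + 50)/(1 + s) = (50 + F)/(1 + s))
((N(d(1, -7), A(-8, -7)) - 8458) - 3300) + 26478 = (((50 - 8)/(1 + 1) - 8458) - 3300) + 26478 = ((42/2 - 8458) - 3300) + 26478 = (((½)*42 - 8458) - 3300) + 26478 = ((21 - 8458) - 3300) + 26478 = (-8437 - 3300) + 26478 = -11737 + 26478 = 14741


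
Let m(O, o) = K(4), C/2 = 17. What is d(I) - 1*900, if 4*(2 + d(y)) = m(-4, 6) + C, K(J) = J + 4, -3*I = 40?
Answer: -1783/2 ≈ -891.50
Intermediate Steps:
C = 34 (C = 2*17 = 34)
I = -40/3 (I = -⅓*40 = -40/3 ≈ -13.333)
K(J) = 4 + J
m(O, o) = 8 (m(O, o) = 4 + 4 = 8)
d(y) = 17/2 (d(y) = -2 + (8 + 34)/4 = -2 + (¼)*42 = -2 + 21/2 = 17/2)
d(I) - 1*900 = 17/2 - 1*900 = 17/2 - 900 = -1783/2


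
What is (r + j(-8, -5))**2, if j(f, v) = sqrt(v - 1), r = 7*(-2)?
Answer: (14 - I*sqrt(6))**2 ≈ 190.0 - 68.586*I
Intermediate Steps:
r = -14
j(f, v) = sqrt(-1 + v)
(r + j(-8, -5))**2 = (-14 + sqrt(-1 - 5))**2 = (-14 + sqrt(-6))**2 = (-14 + I*sqrt(6))**2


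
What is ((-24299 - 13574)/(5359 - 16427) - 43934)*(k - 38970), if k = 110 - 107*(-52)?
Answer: 4047325571036/2767 ≈ 1.4627e+9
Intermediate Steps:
k = 5674 (k = 110 + 5564 = 5674)
((-24299 - 13574)/(5359 - 16427) - 43934)*(k - 38970) = ((-24299 - 13574)/(5359 - 16427) - 43934)*(5674 - 38970) = (-37873/(-11068) - 43934)*(-33296) = (-37873*(-1/11068) - 43934)*(-33296) = (37873/11068 - 43934)*(-33296) = -486223639/11068*(-33296) = 4047325571036/2767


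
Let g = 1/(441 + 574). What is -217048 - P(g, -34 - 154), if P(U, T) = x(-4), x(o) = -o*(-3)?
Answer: -217036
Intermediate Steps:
x(o) = 3*o
g = 1/1015 ≈ 0.00098522
P(U, T) = -12 (P(U, T) = 3*(-4) = -12)
-217048 - P(g, -34 - 154) = -217048 - 1*(-12) = -217048 + 12 = -217036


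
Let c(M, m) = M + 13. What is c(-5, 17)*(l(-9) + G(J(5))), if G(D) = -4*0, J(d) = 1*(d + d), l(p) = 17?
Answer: 136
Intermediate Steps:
J(d) = 2*d (J(d) = 1*(2*d) = 2*d)
G(D) = 0
c(M, m) = 13 + M
c(-5, 17)*(l(-9) + G(J(5))) = (13 - 5)*(17 + 0) = 8*17 = 136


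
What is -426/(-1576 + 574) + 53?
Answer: 8922/167 ≈ 53.425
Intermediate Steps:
-426/(-1576 + 574) + 53 = -426/(-1002) + 53 = -1/1002*(-426) + 53 = 71/167 + 53 = 8922/167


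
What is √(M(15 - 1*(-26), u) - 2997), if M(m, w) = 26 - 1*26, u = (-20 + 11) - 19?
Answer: 9*I*√37 ≈ 54.745*I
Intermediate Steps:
u = -28 (u = -9 - 19 = -28)
M(m, w) = 0 (M(m, w) = 26 - 26 = 0)
√(M(15 - 1*(-26), u) - 2997) = √(0 - 2997) = √(-2997) = 9*I*√37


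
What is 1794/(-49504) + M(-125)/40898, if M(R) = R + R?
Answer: -1648981/38934896 ≈ -0.042352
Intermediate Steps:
M(R) = 2*R
1794/(-49504) + M(-125)/40898 = 1794/(-49504) + (2*(-125))/40898 = 1794*(-1/49504) - 250*1/40898 = -69/1904 - 125/20449 = -1648981/38934896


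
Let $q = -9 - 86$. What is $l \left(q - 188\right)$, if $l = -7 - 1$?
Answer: $2264$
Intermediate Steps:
$q = -95$ ($q = -9 - 86 = -95$)
$l = -8$ ($l = -7 - 1 = -8$)
$l \left(q - 188\right) = - 8 \left(-95 - 188\right) = \left(-8\right) \left(-283\right) = 2264$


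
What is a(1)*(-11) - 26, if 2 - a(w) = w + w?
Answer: -26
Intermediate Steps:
a(w) = 2 - 2*w (a(w) = 2 - (w + w) = 2 - 2*w)
a(1)*(-11) - 26 = (2 - 2*1)*(-11) - 26 = (2 - 2)*(-11) - 26 = 0*(-11) - 26 = 0 - 26 = -26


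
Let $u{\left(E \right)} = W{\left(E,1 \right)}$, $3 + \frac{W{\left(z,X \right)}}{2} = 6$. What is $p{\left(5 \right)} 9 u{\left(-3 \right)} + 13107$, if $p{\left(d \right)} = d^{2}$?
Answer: $14457$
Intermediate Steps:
$W{\left(z,X \right)} = 6$ ($W{\left(z,X \right)} = -6 + 2 \cdot 6 = -6 + 12 = 6$)
$u{\left(E \right)} = 6$
$p{\left(5 \right)} 9 u{\left(-3 \right)} + 13107 = 5^{2} \cdot 9 \cdot 6 + 13107 = 25 \cdot 9 \cdot 6 + 13107 = 225 \cdot 6 + 13107 = 1350 + 13107 = 14457$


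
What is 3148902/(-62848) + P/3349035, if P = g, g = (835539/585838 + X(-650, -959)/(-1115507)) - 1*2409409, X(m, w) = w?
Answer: -582557894474709982087351/11462510338570407906240 ≈ -50.823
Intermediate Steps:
g = -1574563244689227279/653506389866 (g = (835539/585838 - 959/(-1115507)) - 1*2409409 = (835539*(1/585838) - 959*(-1/1115507)) - 2409409 = (835539/585838 + 959/1115507) - 2409409 = 932611421915/653506389866 - 2409409 = -1574563244689227279/653506389866 ≈ -2.4094e+6)
P = -1574563244689227279/653506389866 ≈ -2.4094e+6
3148902/(-62848) + P/3349035 = 3148902/(-62848) - 1574563244689227279/653506389866/3349035 = 3148902*(-1/62848) - 1574563244689227279/653506389866*1/3349035 = -1574451/31424 - 524854414896409093/729538590794959770 = -582557894474709982087351/11462510338570407906240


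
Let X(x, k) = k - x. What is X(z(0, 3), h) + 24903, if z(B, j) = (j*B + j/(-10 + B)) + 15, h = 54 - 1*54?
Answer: 248883/10 ≈ 24888.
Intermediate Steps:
h = 0 (h = 54 - 54 = 0)
z(B, j) = 15 + B*j + j/(-10 + B) (z(B, j) = (B*j + j/(-10 + B)) + 15 = 15 + B*j + j/(-10 + B))
X(z(0, 3), h) + 24903 = (0 - (-150 + 3 + 15*0 + 3*0² - 10*0*3)/(-10 + 0)) + 24903 = (0 - (-150 + 3 + 0 + 3*0 + 0)/(-10)) + 24903 = (0 - (-1)*(-150 + 3 + 0 + 0 + 0)/10) + 24903 = (0 - (-1)*(-147)/10) + 24903 = (0 - 1*147/10) + 24903 = (0 - 147/10) + 24903 = -147/10 + 24903 = 248883/10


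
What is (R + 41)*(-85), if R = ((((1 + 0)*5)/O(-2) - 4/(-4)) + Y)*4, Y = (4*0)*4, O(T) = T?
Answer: -2975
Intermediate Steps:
Y = 0 (Y = 0*4 = 0)
R = -6 (R = ((((1 + 0)*5)/(-2) - 4/(-4)) + 0)*4 = (((1*5)*(-1/2) - 4*(-1/4)) + 0)*4 = ((5*(-1/2) + 1) + 0)*4 = ((-5/2 + 1) + 0)*4 = (-3/2 + 0)*4 = -3/2*4 = -6)
(R + 41)*(-85) = (-6 + 41)*(-85) = 35*(-85) = -2975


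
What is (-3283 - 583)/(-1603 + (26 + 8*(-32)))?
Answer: 3866/1833 ≈ 2.1091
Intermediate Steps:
(-3283 - 583)/(-1603 + (26 + 8*(-32))) = -3866/(-1603 + (26 - 256)) = -3866/(-1603 - 230) = -3866/(-1833) = -3866*(-1/1833) = 3866/1833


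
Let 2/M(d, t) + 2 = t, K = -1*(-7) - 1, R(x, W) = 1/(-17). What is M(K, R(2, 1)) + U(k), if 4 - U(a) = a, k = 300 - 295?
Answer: -69/35 ≈ -1.9714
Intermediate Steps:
R(x, W) = -1/17
k = 5
U(a) = 4 - a
K = 6 (K = 7 - 1 = 6)
M(d, t) = 2/(-2 + t)
M(K, R(2, 1)) + U(k) = 2/(-2 - 1/17) + (4 - 1*5) = 2/(-35/17) + (4 - 5) = 2*(-17/35) - 1 = -34/35 - 1 = -69/35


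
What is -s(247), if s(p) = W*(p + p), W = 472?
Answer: -233168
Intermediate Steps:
s(p) = 944*p (s(p) = 472*(p + p) = 472*(2*p) = 944*p)
-s(247) = -944*247 = -1*233168 = -233168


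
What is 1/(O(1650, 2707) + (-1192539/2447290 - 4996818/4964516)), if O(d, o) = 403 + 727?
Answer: 32312793515/36465187944106 ≈ 0.00088613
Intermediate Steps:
O(d, o) = 1130
1/(O(1650, 2707) + (-1192539/2447290 - 4996818/4964516)) = 1/(1130 + (-1192539/2447290 - 4996818/4964516)) = 1/(1130 + (-1192539*1/2447290 - 4996818*1/4964516)) = 1/(1130 + (-1192539/2447290 - 2498409/2482258)) = 1/(1130 - 48268727844/32312793515) = 1/(36465187944106/32312793515) = 32312793515/36465187944106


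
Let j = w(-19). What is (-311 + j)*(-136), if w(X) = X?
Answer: 44880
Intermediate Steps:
j = -19
(-311 + j)*(-136) = (-311 - 19)*(-136) = -330*(-136) = 44880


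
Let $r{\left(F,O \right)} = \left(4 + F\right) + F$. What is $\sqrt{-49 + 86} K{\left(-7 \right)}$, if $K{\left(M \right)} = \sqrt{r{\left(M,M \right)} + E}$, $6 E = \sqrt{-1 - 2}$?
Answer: $\frac{\sqrt{-13320 + 222 i \sqrt{3}}}{6} \approx 0.27761 + 19.237 i$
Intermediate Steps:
$r{\left(F,O \right)} = 4 + 2 F$
$E = \frac{i \sqrt{3}}{6}$ ($E = \frac{\sqrt{-1 - 2}}{6} = \frac{\sqrt{-3}}{6} = \frac{i \sqrt{3}}{6} \approx 0.28868 i$)
$K{\left(M \right)} = \sqrt{4 + 2 M + \frac{i \sqrt{3}}{6}}$ ($K{\left(M \right)} = \sqrt{\left(4 + 2 M\right) + \frac{i \sqrt{3}}{6}} = \sqrt{4 + 2 M + \frac{i \sqrt{3}}{6}}$)
$\sqrt{-49 + 86} K{\left(-7 \right)} = \sqrt{-49 + 86} \frac{\sqrt{144 + 72 \left(-7\right) + 6 i \sqrt{3}}}{6} = \sqrt{37} \frac{\sqrt{144 - 504 + 6 i \sqrt{3}}}{6} = \sqrt{37} \frac{\sqrt{-360 + 6 i \sqrt{3}}}{6} = \frac{\sqrt{37} \sqrt{-360 + 6 i \sqrt{3}}}{6}$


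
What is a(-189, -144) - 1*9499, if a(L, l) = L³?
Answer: -6760768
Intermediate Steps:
a(-189, -144) - 1*9499 = (-189)³ - 1*9499 = -6751269 - 9499 = -6760768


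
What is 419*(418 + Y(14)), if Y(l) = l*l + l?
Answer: 263132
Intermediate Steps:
Y(l) = l + l² (Y(l) = l² + l = l + l²)
419*(418 + Y(14)) = 419*(418 + 14*(1 + 14)) = 419*(418 + 14*15) = 419*(418 + 210) = 419*628 = 263132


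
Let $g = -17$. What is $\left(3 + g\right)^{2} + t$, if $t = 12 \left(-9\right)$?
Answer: $88$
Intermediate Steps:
$t = -108$
$\left(3 + g\right)^{2} + t = \left(3 - 17\right)^{2} - 108 = \left(-14\right)^{2} - 108 = 196 - 108 = 88$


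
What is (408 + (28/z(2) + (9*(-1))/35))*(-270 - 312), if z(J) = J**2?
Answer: -8448312/35 ≈ -2.4138e+5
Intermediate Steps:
(408 + (28/z(2) + (9*(-1))/35))*(-270 - 312) = (408 + (28/(2**2) + (9*(-1))/35))*(-270 - 312) = (408 + (28/4 - 9*1/35))*(-582) = (408 + (28*(1/4) - 9/35))*(-582) = (408 + (7 - 9/35))*(-582) = (408 + 236/35)*(-582) = (14516/35)*(-582) = -8448312/35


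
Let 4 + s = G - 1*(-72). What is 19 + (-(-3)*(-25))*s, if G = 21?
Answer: -6656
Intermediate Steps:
s = 89 (s = -4 + (21 - 1*(-72)) = -4 + (21 + 72) = -4 + 93 = 89)
19 + (-(-3)*(-25))*s = 19 - (-3)*(-25)*89 = 19 - 3*25*89 = 19 - 75*89 = 19 - 6675 = -6656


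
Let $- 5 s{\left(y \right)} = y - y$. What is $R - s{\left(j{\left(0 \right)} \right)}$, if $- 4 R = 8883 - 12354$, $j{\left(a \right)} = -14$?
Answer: $\frac{3471}{4} \approx 867.75$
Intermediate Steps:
$s{\left(y \right)} = 0$ ($s{\left(y \right)} = - \frac{y - y}{5} = \left(- \frac{1}{5}\right) 0 = 0$)
$R = \frac{3471}{4}$ ($R = - \frac{8883 - 12354}{4} = \left(- \frac{1}{4}\right) \left(-3471\right) = \frac{3471}{4} \approx 867.75$)
$R - s{\left(j{\left(0 \right)} \right)} = \frac{3471}{4} - 0 = \frac{3471}{4} + 0 = \frac{3471}{4}$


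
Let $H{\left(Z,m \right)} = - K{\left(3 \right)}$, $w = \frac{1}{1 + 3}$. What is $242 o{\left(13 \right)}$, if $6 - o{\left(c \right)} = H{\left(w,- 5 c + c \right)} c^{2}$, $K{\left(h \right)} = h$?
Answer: $124146$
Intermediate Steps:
$w = \frac{1}{4} \approx 0.25$
$H{\left(Z,m \right)} = -3$ ($H{\left(Z,m \right)} = \left(-1\right) 3 = -3$)
$o{\left(c \right)} = 6 + 3 c^{2}$ ($o{\left(c \right)} = 6 - - 3 c^{2} = 6 + 3 c^{2}$)
$242 o{\left(13 \right)} = 242 \left(6 + 3 \cdot 13^{2}\right) = 242 \left(6 + 3 \cdot 169\right) = 242 \left(6 + 507\right) = 242 \cdot 513 = 124146$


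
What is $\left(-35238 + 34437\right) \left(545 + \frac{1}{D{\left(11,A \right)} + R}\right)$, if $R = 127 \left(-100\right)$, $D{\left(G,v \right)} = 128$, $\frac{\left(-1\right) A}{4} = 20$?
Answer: $- \frac{5488242939}{12572} \approx -4.3655 \cdot 10^{5}$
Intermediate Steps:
$A = -80$ ($A = \left(-4\right) 20 = -80$)
$R = -12700$
$\left(-35238 + 34437\right) \left(545 + \frac{1}{D{\left(11,A \right)} + R}\right) = \left(-35238 + 34437\right) \left(545 + \frac{1}{128 - 12700}\right) = - 801 \left(545 + \frac{1}{-12572}\right) = - 801 \left(545 - \frac{1}{12572}\right) = \left(-801\right) \frac{6851739}{12572} = - \frac{5488242939}{12572}$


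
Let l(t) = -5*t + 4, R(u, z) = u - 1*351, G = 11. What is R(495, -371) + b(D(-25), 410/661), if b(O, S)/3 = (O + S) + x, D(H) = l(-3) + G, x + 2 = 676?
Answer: 1492446/661 ≈ 2257.9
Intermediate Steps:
x = 674 (x = -2 + 676 = 674)
R(u, z) = -351 + u (R(u, z) = u - 351 = -351 + u)
l(t) = 4 - 5*t
D(H) = 30 (D(H) = (4 - 5*(-3)) + 11 = (4 + 15) + 11 = 19 + 11 = 30)
b(O, S) = 2022 + 3*O + 3*S (b(O, S) = 3*((O + S) + 674) = 3*(674 + O + S) = 2022 + 3*O + 3*S)
R(495, -371) + b(D(-25), 410/661) = (-351 + 495) + (2022 + 3*30 + 3*(410/661)) = 144 + (2022 + 90 + 3*(410*(1/661))) = 144 + (2022 + 90 + 3*(410/661)) = 144 + (2022 + 90 + 1230/661) = 144 + 1397262/661 = 1492446/661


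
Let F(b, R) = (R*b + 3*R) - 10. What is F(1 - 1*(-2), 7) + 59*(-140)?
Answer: -8228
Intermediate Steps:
F(b, R) = -10 + 3*R + R*b (F(b, R) = (3*R + R*b) - 10 = -10 + 3*R + R*b)
F(1 - 1*(-2), 7) + 59*(-140) = (-10 + 3*7 + 7*(1 - 1*(-2))) + 59*(-140) = (-10 + 21 + 7*(1 + 2)) - 8260 = (-10 + 21 + 7*3) - 8260 = (-10 + 21 + 21) - 8260 = 32 - 8260 = -8228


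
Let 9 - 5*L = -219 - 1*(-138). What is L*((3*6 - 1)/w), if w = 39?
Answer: 102/13 ≈ 7.8462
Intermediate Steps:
L = 18 (L = 9/5 - (-219 - 1*(-138))/5 = 9/5 - (-219 + 138)/5 = 9/5 - ⅕*(-81) = 9/5 + 81/5 = 18)
L*((3*6 - 1)/w) = 18*((3*6 - 1)/39) = 18*((18 - 1)*(1/39)) = 18*(17*(1/39)) = 18*(17/39) = 102/13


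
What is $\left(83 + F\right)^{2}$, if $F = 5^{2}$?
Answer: $11664$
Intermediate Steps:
$F = 25$
$\left(83 + F\right)^{2} = \left(83 + 25\right)^{2} = 108^{2} = 11664$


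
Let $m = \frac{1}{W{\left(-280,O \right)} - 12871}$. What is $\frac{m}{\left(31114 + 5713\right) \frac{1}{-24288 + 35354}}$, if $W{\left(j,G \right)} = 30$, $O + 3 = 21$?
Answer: $- \frac{11066}{472895507} \approx -2.3401 \cdot 10^{-5}$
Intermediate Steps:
$O = 18$ ($O = -3 + 21 = 18$)
$m = - \frac{1}{12841}$ ($m = \frac{1}{30 - 12871} = \frac{1}{-12841} = - \frac{1}{12841} \approx -7.7876 \cdot 10^{-5}$)
$\frac{m}{\left(31114 + 5713\right) \frac{1}{-24288 + 35354}} = - \frac{1}{12841 \frac{31114 + 5713}{-24288 + 35354}} = - \frac{1}{12841 \cdot \frac{36827}{11066}} = \left(- \frac{1}{12841}\right) \frac{11066}{36827} = - \frac{11066}{472895507}$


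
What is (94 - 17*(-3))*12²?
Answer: 20880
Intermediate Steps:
(94 - 17*(-3))*12² = (94 + 51)*144 = 145*144 = 20880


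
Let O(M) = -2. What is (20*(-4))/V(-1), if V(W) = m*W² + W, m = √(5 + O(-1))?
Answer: -40 - 40*√3 ≈ -109.28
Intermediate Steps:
m = √3 (m = √(5 - 2) = √3 ≈ 1.7320)
V(W) = W + √3*W² (V(W) = √3*W² + W = W + √3*W²)
(20*(-4))/V(-1) = (20*(-4))/((-(1 - √3))) = -80/(-1 + √3)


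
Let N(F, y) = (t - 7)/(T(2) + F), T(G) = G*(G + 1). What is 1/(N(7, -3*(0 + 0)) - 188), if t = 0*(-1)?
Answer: -13/2451 ≈ -0.0053040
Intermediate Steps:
t = 0
T(G) = G*(1 + G)
N(F, y) = -7/(6 + F) (N(F, y) = (0 - 7)/(2*(1 + 2) + F) = -7/(2*3 + F) = -7/(6 + F))
1/(N(7, -3*(0 + 0)) - 188) = 1/(-7/(6 + 7) - 188) = 1/(-7/13 - 188) = 1/(-2451/13) = -13/2451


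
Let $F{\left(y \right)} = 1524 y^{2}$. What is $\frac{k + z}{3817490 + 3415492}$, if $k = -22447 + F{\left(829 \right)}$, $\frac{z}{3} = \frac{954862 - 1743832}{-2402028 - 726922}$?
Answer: $\frac{163852604134903}{1131581951445} \approx 144.8$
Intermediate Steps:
$z = \frac{236691}{312895}$ ($z = 3 \frac{954862 - 1743832}{-2402028 - 726922} = 3 \left(- \frac{788970}{-3128950}\right) = 3 \left(\left(-788970\right) \left(- \frac{1}{3128950}\right)\right) = 3 \cdot \frac{78897}{312895} = \frac{236691}{312895} \approx 0.75646$)
$k = 1047332837$ ($k = -22447 + 1524 \cdot 829^{2} = -22447 + 1524 \cdot 687241 = -22447 + 1047355284 = 1047332837$)
$\frac{k + z}{3817490 + 3415492} = \frac{1047332837 + \frac{236691}{312895}}{3817490 + 3415492} = \frac{327705208269806}{312895 \cdot 7232982} = \frac{327705208269806}{312895} \cdot \frac{1}{7232982} = \frac{163852604134903}{1131581951445}$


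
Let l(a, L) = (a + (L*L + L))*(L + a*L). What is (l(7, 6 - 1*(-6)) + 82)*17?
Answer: 267410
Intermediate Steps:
l(a, L) = (L + L*a)*(L + a + L**2) (l(a, L) = (a + (L**2 + L))*(L + L*a) = (a + (L + L**2))*(L + L*a) = (L + a + L**2)*(L + L*a) = (L + L*a)*(L + a + L**2))
(l(7, 6 - 1*(-6)) + 82)*17 = ((6 - 1*(-6))*((6 - 1*(-6)) + 7 + (6 - 1*(-6))**2 + 7**2 + (6 - 1*(-6))*7 + 7*(6 - 1*(-6))**2) + 82)*17 = ((6 + 6)*((6 + 6) + 7 + (6 + 6)**2 + 49 + (6 + 6)*7 + 7*(6 + 6)**2) + 82)*17 = (12*(12 + 7 + 12**2 + 49 + 12*7 + 7*12**2) + 82)*17 = (12*(12 + 7 + 144 + 49 + 84 + 7*144) + 82)*17 = (12*(12 + 7 + 144 + 49 + 84 + 1008) + 82)*17 = (12*1304 + 82)*17 = (15648 + 82)*17 = 15730*17 = 267410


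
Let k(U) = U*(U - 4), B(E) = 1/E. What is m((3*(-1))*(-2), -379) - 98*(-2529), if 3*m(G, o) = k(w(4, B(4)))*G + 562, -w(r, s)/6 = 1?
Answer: 744448/3 ≈ 2.4815e+5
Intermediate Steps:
w(r, s) = -6 (w(r, s) = -6*1 = -6)
k(U) = U*(-4 + U)
m(G, o) = 562/3 + 20*G (m(G, o) = ((-6*(-4 - 6))*G + 562)/3 = ((-6*(-10))*G + 562)/3 = (60*G + 562)/3 = (562 + 60*G)/3 = 562/3 + 20*G)
m((3*(-1))*(-2), -379) - 98*(-2529) = (562/3 + 20*((3*(-1))*(-2))) - 98*(-2529) = (562/3 + 20*(-3*(-2))) - 1*(-247842) = (562/3 + 20*6) + 247842 = (562/3 + 120) + 247842 = 922/3 + 247842 = 744448/3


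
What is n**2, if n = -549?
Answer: 301401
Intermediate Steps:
n**2 = (-549)**2 = 301401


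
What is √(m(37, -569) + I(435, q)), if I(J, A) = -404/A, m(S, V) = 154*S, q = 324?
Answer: √461437/9 ≈ 75.477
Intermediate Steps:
√(m(37, -569) + I(435, q)) = √(154*37 - 404/324) = √(5698 - 404*1/324) = √(5698 - 101/81) = √(461437/81) = √461437/9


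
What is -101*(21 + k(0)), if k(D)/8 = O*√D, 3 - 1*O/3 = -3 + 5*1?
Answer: -2121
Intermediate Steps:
O = 3 (O = 9 - 3*(-3 + 5*1) = 9 - 3*(-3 + 5) = 9 - 3*2 = 9 - 6 = 3)
k(D) = 24*√D (k(D) = 8*(3*√D) = 24*√D)
-101*(21 + k(0)) = -101*(21 + 24*√0) = -101*(21 + 24*0) = -101*(21 + 0) = -101*21 = -2121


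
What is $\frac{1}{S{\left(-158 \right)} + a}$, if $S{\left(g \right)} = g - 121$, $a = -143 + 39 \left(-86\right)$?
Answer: $- \frac{1}{3776} \approx -0.00026483$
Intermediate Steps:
$a = -3497$ ($a = -143 - 3354 = -3497$)
$S{\left(g \right)} = -121 + g$ ($S{\left(g \right)} = g - 121 = -121 + g$)
$\frac{1}{S{\left(-158 \right)} + a} = \frac{1}{\left(-121 - 158\right) - 3497} = \frac{1}{-279 - 3497} = \frac{1}{-3776} = - \frac{1}{3776}$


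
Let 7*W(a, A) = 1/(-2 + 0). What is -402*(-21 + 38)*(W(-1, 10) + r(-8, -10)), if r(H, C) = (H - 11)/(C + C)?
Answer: -420291/70 ≈ -6004.2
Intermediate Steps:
r(H, C) = (-11 + H)/(2*C) (r(H, C) = (-11 + H)/((2*C)) = (-11 + H)*(1/(2*C)) = (-11 + H)/(2*C))
W(a, A) = -1/14 (W(a, A) = 1/(7*(-2 + 0)) = (1/7)/(-2) = (1/7)*(-1/2) = -1/14)
-402*(-21 + 38)*(W(-1, 10) + r(-8, -10)) = -402*(-21 + 38)*(-1/14 + (1/2)*(-11 - 8)/(-10)) = -6834*(-1/14 + (1/2)*(-1/10)*(-19)) = -6834*(-1/14 + 19/20) = -6834*123/140 = -402*2091/140 = -420291/70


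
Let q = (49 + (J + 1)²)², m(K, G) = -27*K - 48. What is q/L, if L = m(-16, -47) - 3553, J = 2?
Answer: -3364/3169 ≈ -1.0615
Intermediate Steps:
m(K, G) = -48 - 27*K
L = -3169 (L = (-48 - 27*(-16)) - 3553 = (-48 + 432) - 3553 = 384 - 3553 = -3169)
q = 3364 (q = (49 + (2 + 1)²)² = (49 + 3²)² = (49 + 9)² = 58² = 3364)
q/L = 3364/(-3169) = 3364*(-1/3169) = -3364/3169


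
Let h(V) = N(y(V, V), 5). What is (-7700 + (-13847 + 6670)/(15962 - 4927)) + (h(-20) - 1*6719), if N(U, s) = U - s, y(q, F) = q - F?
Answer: -159176017/11035 ≈ -14425.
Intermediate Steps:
h(V) = -5 (h(V) = (V - V) - 1*5 = 0 - 5 = -5)
(-7700 + (-13847 + 6670)/(15962 - 4927)) + (h(-20) - 1*6719) = (-7700 + (-13847 + 6670)/(15962 - 4927)) + (-5 - 1*6719) = (-7700 - 7177/11035) + (-5 - 6719) = (-7700 - 7177*1/11035) - 6724 = (-7700 - 7177/11035) - 6724 = -84976677/11035 - 6724 = -159176017/11035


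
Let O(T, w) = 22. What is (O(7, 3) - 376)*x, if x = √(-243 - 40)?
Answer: -354*I*√283 ≈ -5955.2*I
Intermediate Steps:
x = I*√283 (x = √(-283) = I*√283 ≈ 16.823*I)
(O(7, 3) - 376)*x = (22 - 376)*(I*√283) = -354*I*√283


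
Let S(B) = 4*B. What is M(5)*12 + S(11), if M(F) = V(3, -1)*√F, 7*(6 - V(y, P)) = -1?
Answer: 44 + 516*√5/7 ≈ 208.83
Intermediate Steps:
V(y, P) = 43/7 (V(y, P) = 6 - ⅐*(-1) = 6 + ⅐ = 43/7)
M(F) = 43*√F/7
M(5)*12 + S(11) = (43*√5/7)*12 + 4*11 = 516*√5/7 + 44 = 44 + 516*√5/7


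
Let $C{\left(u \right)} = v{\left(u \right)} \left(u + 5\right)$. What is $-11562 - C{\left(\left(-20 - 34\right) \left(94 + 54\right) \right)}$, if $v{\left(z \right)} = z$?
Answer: $-63843666$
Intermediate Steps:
$C{\left(u \right)} = u \left(5 + u\right)$ ($C{\left(u \right)} = u \left(u + 5\right) = u \left(5 + u\right)$)
$-11562 - C{\left(\left(-20 - 34\right) \left(94 + 54\right) \right)} = -11562 - \left(-20 - 34\right) \left(94 + 54\right) \left(5 + \left(-20 - 34\right) \left(94 + 54\right)\right) = -11562 - \left(-54\right) 148 \left(5 - 7992\right) = -11562 - - 7992 \left(5 - 7992\right) = -11562 - \left(-7992\right) \left(-7987\right) = -11562 - 63832104 = -63843666$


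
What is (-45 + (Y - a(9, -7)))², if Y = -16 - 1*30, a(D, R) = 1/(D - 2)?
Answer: 407044/49 ≈ 8307.0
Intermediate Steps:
a(D, R) = 1/(-2 + D)
Y = -46 (Y = -16 - 30 = -46)
(-45 + (Y - a(9, -7)))² = (-45 + (-46 - 1/(-2 + 9)))² = (-45 + (-46 - 1/7))² = (-45 + (-46 - 1*⅐))² = (-45 + (-46 - ⅐))² = (-45 - 323/7)² = (-638/7)² = 407044/49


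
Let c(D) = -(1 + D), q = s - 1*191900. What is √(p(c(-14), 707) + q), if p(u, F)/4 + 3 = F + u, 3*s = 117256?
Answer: 4*I*√84345/3 ≈ 387.23*I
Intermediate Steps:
s = 117256/3 (s = (⅓)*117256 = 117256/3 ≈ 39085.)
q = -458444/3 (q = 117256/3 - 1*191900 = 117256/3 - 191900 = -458444/3 ≈ -1.5281e+5)
c(D) = -1 - D
p(u, F) = -12 + 4*F + 4*u (p(u, F) = -12 + 4*(F + u) = -12 + (4*F + 4*u) = -12 + 4*F + 4*u)
√(p(c(-14), 707) + q) = √((-12 + 4*707 + 4*(-1 - 1*(-14))) - 458444/3) = √((-12 + 2828 + 4*(-1 + 14)) - 458444/3) = √((-12 + 2828 + 4*13) - 458444/3) = √((-12 + 2828 + 52) - 458444/3) = √(2868 - 458444/3) = √(-449840/3) = 4*I*√84345/3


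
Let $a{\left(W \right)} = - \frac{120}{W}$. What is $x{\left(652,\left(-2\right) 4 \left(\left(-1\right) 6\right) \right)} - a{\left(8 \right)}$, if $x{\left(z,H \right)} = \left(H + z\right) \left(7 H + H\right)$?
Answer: $268815$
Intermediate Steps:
$x{\left(z,H \right)} = 8 H \left(H + z\right)$ ($x{\left(z,H \right)} = \left(H + z\right) 8 H = 8 H \left(H + z\right)$)
$x{\left(652,\left(-2\right) 4 \left(\left(-1\right) 6\right) \right)} - a{\left(8 \right)} = 8 \left(-2\right) 4 \left(\left(-1\right) 6\right) \left(\left(-2\right) 4 \left(\left(-1\right) 6\right) + 652\right) - - \frac{120}{8} = 8 \left(\left(-8\right) \left(-6\right)\right) \left(\left(-8\right) \left(-6\right) + 652\right) - \left(-120\right) \frac{1}{8} = 8 \cdot 48 \left(48 + 652\right) - -15 = 8 \cdot 48 \cdot 700 + 15 = 268800 + 15 = 268815$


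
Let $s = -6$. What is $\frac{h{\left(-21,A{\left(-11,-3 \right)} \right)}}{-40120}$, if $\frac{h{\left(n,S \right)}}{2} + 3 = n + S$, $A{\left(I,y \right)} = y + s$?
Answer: $\frac{33}{20060} \approx 0.0016451$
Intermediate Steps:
$A{\left(I,y \right)} = -6 + y$ ($A{\left(I,y \right)} = y - 6 = -6 + y$)
$h{\left(n,S \right)} = -6 + 2 S + 2 n$ ($h{\left(n,S \right)} = -6 + 2 \left(n + S\right) = -6 + 2 \left(S + n\right) = -6 + \left(2 S + 2 n\right) = -6 + 2 S + 2 n$)
$\frac{h{\left(-21,A{\left(-11,-3 \right)} \right)}}{-40120} = \frac{-6 + 2 \left(-6 - 3\right) + 2 \left(-21\right)}{-40120} = \left(-6 + 2 \left(-9\right) - 42\right) \left(- \frac{1}{40120}\right) = \left(-6 - 18 - 42\right) \left(- \frac{1}{40120}\right) = \left(-66\right) \left(- \frac{1}{40120}\right) = \frac{33}{20060}$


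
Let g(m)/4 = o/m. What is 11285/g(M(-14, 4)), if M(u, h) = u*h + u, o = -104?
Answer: 394975/208 ≈ 1898.9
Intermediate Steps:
M(u, h) = u + h*u (M(u, h) = h*u + u = u + h*u)
g(m) = -416/m (g(m) = 4*(-104/m) = -416/m)
11285/g(M(-14, 4)) = 11285/((-416*(-1/(14*(1 + 4))))) = 11285/((-416/((-14*5)))) = 11285/((-416/(-70))) = 11285/((-416*(-1/70))) = 11285/(208/35) = 11285*(35/208) = 394975/208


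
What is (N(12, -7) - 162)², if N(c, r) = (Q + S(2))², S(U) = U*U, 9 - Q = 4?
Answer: 6561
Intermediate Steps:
Q = 5 (Q = 9 - 1*4 = 9 - 4 = 5)
S(U) = U²
N(c, r) = 81 (N(c, r) = (5 + 2²)² = (5 + 4)² = 9² = 81)
(N(12, -7) - 162)² = (81 - 162)² = (-81)² = 6561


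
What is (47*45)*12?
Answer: 25380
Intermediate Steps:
(47*45)*12 = 2115*12 = 25380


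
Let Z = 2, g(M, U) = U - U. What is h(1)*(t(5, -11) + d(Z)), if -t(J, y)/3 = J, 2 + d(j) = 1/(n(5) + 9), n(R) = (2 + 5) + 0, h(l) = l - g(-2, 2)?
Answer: -271/16 ≈ -16.938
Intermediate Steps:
g(M, U) = 0
h(l) = l (h(l) = l - 1*0 = l + 0 = l)
n(R) = 7 (n(R) = 7 + 0 = 7)
d(j) = -31/16 (d(j) = -2 + 1/(7 + 9) = -2 + 1/16 = -31/16)
t(J, y) = -3*J
h(1)*(t(5, -11) + d(Z)) = 1*(-3*5 - 31/16) = 1*(-15 - 31/16) = 1*(-271/16) = -271/16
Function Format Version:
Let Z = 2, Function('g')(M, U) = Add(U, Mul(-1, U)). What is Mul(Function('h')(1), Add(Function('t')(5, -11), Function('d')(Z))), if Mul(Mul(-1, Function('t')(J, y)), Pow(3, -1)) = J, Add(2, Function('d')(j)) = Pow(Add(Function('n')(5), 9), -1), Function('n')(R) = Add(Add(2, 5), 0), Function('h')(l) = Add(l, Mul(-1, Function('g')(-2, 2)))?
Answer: Rational(-271, 16) ≈ -16.938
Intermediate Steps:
Function('g')(M, U) = 0
Function('h')(l) = l (Function('h')(l) = Add(l, Mul(-1, 0)) = Add(l, 0) = l)
Function('n')(R) = 7 (Function('n')(R) = Add(7, 0) = 7)
Function('d')(j) = Rational(-31, 16) (Function('d')(j) = Add(-2, Pow(Add(7, 9), -1)) = Add(-2, Pow(16, -1)) = Add(-2, Rational(1, 16)) = Rational(-31, 16))
Function('t')(J, y) = Mul(-3, J)
Mul(Function('h')(1), Add(Function('t')(5, -11), Function('d')(Z))) = Mul(1, Add(Mul(-3, 5), Rational(-31, 16))) = Mul(1, Add(-15, Rational(-31, 16))) = Mul(1, Rational(-271, 16)) = Rational(-271, 16)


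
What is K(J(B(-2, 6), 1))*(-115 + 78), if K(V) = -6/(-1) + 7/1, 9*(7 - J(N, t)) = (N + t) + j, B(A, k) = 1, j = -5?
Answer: -481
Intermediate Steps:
J(N, t) = 68/9 - N/9 - t/9 (J(N, t) = 7 - ((N + t) - 5)/9 = 7 - (-5 + N + t)/9 = 7 + (5/9 - N/9 - t/9) = 68/9 - N/9 - t/9)
K(V) = 13 (K(V) = -6*(-1) + 7*1 = 6 + 7 = 13)
K(J(B(-2, 6), 1))*(-115 + 78) = 13*(-115 + 78) = 13*(-37) = -481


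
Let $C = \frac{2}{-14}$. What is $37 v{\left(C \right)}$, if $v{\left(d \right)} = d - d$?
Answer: $0$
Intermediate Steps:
$C = - \frac{1}{7}$ ($C = 2 \left(- \frac{1}{14}\right) = - \frac{1}{7} \approx -0.14286$)
$v{\left(d \right)} = 0$
$37 v{\left(C \right)} = 37 \cdot 0 = 0$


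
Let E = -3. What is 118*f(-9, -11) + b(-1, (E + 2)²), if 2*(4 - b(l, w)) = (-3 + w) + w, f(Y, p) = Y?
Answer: -2115/2 ≈ -1057.5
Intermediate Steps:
b(l, w) = 11/2 - w (b(l, w) = 4 - ((-3 + w) + w)/2 = 4 - (-3 + 2*w)/2 = 4 + (3/2 - w) = 11/2 - w)
118*f(-9, -11) + b(-1, (E + 2)²) = 118*(-9) + (11/2 - (-3 + 2)²) = -1062 + (11/2 - 1*(-1)²) = -1062 + (11/2 - 1*1) = -1062 + (11/2 - 1) = -1062 + 9/2 = -2115/2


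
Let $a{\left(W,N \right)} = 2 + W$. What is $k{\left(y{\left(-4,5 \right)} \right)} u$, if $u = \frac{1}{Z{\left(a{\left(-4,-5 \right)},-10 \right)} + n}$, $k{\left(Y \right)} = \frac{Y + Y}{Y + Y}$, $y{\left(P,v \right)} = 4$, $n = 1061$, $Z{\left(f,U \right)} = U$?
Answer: $\frac{1}{1051} \approx 0.00095147$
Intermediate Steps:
$k{\left(Y \right)} = 1$ ($k{\left(Y \right)} = \frac{2 Y}{2 Y} = 2 Y \frac{1}{2 Y} = 1$)
$u = \frac{1}{1051}$ ($u = \frac{1}{-10 + 1061} = \frac{1}{1051} \approx 0.00095147$)
$k{\left(y{\left(-4,5 \right)} \right)} u = 1 \cdot \frac{1}{1051} = \frac{1}{1051}$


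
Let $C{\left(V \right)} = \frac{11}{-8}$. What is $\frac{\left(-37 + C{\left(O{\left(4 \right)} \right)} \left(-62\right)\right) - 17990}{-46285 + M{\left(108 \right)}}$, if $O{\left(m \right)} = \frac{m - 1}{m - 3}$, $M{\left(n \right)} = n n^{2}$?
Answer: $- \frac{71767}{4853708} \approx -0.014786$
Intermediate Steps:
$M{\left(n \right)} = n^{3}$
$O{\left(m \right)} = \frac{-1 + m}{-3 + m}$
$C{\left(V \right)} = - \frac{11}{8}$ ($C{\left(V \right)} = 11 \left(- \frac{1}{8}\right) = - \frac{11}{8}$)
$\frac{\left(-37 + C{\left(O{\left(4 \right)} \right)} \left(-62\right)\right) - 17990}{-46285 + M{\left(108 \right)}} = \frac{\left(-37 - - \frac{341}{4}\right) - 17990}{-46285 + 108^{3}} = \frac{\left(-37 + \frac{341}{4}\right) - 17990}{-46285 + 1259712} = \frac{\frac{193}{4} - 17990}{1213427} = \left(- \frac{71767}{4}\right) \frac{1}{1213427} = - \frac{71767}{4853708}$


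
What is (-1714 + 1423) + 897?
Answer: 606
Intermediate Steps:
(-1714 + 1423) + 897 = -291 + 897 = 606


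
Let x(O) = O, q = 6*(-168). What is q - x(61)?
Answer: -1069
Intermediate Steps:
q = -1008
q - x(61) = -1008 - 1*61 = -1008 - 61 = -1069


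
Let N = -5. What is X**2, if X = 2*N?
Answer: 100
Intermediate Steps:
X = -10 (X = 2*(-5) = -10)
X**2 = (-10)**2 = 100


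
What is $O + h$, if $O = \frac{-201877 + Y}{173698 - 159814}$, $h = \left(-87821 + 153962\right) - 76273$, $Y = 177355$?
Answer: $- \frac{23449535}{2314} \approx -10134.0$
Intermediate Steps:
$h = -10132$ ($h = 66141 - 76273 = -10132$)
$O = - \frac{4087}{2314}$ ($O = \frac{-201877 + 177355}{173698 - 159814} = - \frac{24522}{13884} = \left(-24522\right) \frac{1}{13884} = - \frac{4087}{2314} \approx -1.7662$)
$O + h = - \frac{4087}{2314} - 10132 = - \frac{23449535}{2314}$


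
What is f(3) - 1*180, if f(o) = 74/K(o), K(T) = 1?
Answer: -106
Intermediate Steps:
f(o) = 74 (f(o) = 74/1 = 74*1 = 74)
f(3) - 1*180 = 74 - 1*180 = 74 - 180 = -106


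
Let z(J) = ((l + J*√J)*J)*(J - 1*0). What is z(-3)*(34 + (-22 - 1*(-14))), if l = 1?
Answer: 234 - 702*I*√3 ≈ 234.0 - 1215.9*I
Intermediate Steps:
z(J) = J²*(1 + J^(3/2)) (z(J) = ((1 + J*√J)*J)*(J - 1*0) = ((1 + J^(3/2))*J)*(J + 0) = (J*(1 + J^(3/2)))*J = J²*(1 + J^(3/2)))
z(-3)*(34 + (-22 - 1*(-14))) = ((-3)² + (-3)^(7/2))*(34 + (-22 - 1*(-14))) = (9 - 27*I*√3)*(34 + (-22 + 14)) = (9 - 27*I*√3)*(34 - 8) = (9 - 27*I*√3)*26 = 234 - 702*I*√3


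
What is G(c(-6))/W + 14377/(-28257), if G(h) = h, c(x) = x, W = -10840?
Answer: -77838569/153152940 ≈ -0.50824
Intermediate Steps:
G(c(-6))/W + 14377/(-28257) = -6/(-10840) + 14377/(-28257) = -6*(-1/10840) + 14377*(-1/28257) = 3/5420 - 14377/28257 = -77838569/153152940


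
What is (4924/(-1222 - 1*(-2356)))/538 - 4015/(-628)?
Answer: 613152913/95784444 ≈ 6.4014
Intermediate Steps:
(4924/(-1222 - 1*(-2356)))/538 - 4015/(-628) = (4924/(-1222 + 2356))*(1/538) - 4015*(-1/628) = (4924/1134)*(1/538) + 4015/628 = (4924*(1/1134))*(1/538) + 4015/628 = (2462/567)*(1/538) + 4015/628 = 1231/152523 + 4015/628 = 613152913/95784444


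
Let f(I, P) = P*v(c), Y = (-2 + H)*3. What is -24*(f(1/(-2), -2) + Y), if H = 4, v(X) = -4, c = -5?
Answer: -336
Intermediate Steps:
Y = 6 (Y = (-2 + 4)*3 = 2*3 = 6)
f(I, P) = -4*P (f(I, P) = P*(-4) = -4*P)
-24*(f(1/(-2), -2) + Y) = -24*(-4*(-2) + 6) = -24*(8 + 6) = -24*14 = -336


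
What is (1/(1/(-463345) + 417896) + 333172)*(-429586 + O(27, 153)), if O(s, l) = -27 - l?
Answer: -27725107912049974203758/193630022119 ≈ -1.4319e+11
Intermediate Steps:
(1/(1/(-463345) + 417896) + 333172)*(-429586 + O(27, 153)) = (1/(1/(-463345) + 417896) + 333172)*(-429586 + (-27 - 1*153)) = (1/(-1/463345 + 417896) + 333172)*(-429586 + (-27 - 153)) = (1/(193630022119/463345) + 333172)*(-429586 - 180) = (463345/193630022119 + 333172)*(-429766) = (64512101729894813/193630022119)*(-429766) = -27725107912049974203758/193630022119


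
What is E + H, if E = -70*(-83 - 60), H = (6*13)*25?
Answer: 11960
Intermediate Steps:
H = 1950 (H = 78*25 = 1950)
E = 10010 (E = -70*(-143) = 10010)
E + H = 10010 + 1950 = 11960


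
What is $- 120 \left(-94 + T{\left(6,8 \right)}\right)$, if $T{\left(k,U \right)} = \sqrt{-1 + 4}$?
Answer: $11280 - 120 \sqrt{3} \approx 11072.0$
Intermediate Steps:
$T{\left(k,U \right)} = \sqrt{3}$
$- 120 \left(-94 + T{\left(6,8 \right)}\right) = - 120 \left(-94 + \sqrt{3}\right) = 11280 - 120 \sqrt{3}$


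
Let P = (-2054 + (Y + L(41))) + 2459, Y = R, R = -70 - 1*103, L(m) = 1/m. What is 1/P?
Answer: 41/9513 ≈ 0.0043099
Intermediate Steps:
R = -173 (R = -70 - 103 = -173)
Y = -173
P = 9513/41 (P = (-2054 + (-173 + 1/41)) + 2459 = (-2054 - 7092/41) + 2459 = -91306/41 + 2459 = 9513/41 ≈ 232.02)
1/P = 1/(9513/41) = 41/9513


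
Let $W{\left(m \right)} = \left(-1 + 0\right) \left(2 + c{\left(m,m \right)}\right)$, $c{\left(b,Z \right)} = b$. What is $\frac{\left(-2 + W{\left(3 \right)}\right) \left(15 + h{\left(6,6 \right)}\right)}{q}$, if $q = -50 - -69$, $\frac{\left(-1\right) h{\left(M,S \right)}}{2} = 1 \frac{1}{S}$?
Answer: $- \frac{308}{57} \approx -5.4035$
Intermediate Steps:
$h{\left(M,S \right)} = - \frac{2}{S}$ ($h{\left(M,S \right)} = - 2 \cdot 1 \frac{1}{S} = - \frac{2}{S}$)
$W{\left(m \right)} = -2 - m$ ($W{\left(m \right)} = \left(-1 + 0\right) \left(2 + m\right) = - (2 + m) = -2 - m$)
$q = 19$ ($q = -50 + 69 = 19$)
$\frac{\left(-2 + W{\left(3 \right)}\right) \left(15 + h{\left(6,6 \right)}\right)}{q} = \frac{\left(-2 - 5\right) \left(15 - \frac{2}{6}\right)}{19} = \left(-2 - 5\right) \left(15 - \frac{1}{3}\right) \frac{1}{19} = \left(-7\right) \frac{44}{3} \cdot \frac{1}{19} = \left(- \frac{308}{3}\right) \frac{1}{19} = - \frac{308}{57}$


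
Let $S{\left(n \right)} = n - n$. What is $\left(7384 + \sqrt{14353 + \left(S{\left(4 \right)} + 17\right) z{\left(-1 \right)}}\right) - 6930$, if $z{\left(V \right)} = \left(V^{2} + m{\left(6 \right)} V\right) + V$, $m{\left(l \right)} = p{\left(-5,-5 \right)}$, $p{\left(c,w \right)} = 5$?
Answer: $454 + 2 \sqrt{3567} \approx 573.45$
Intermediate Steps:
$m{\left(l \right)} = 5$
$z{\left(V \right)} = V^{2} + 6 V$ ($z{\left(V \right)} = \left(V^{2} + 5 V\right) + V = V^{2} + 6 V$)
$S{\left(n \right)} = 0$
$\left(7384 + \sqrt{14353 + \left(S{\left(4 \right)} + 17\right) z{\left(-1 \right)}}\right) - 6930 = \left(7384 + \sqrt{14353 + \left(0 + 17\right) \left(- (6 - 1)\right)}\right) - 6930 = \left(7384 + \sqrt{14353 + 17 \left(\left(-1\right) 5\right)}\right) - 6930 = \left(7384 + \sqrt{14353 + 17 \left(-5\right)}\right) - 6930 = \left(7384 + \sqrt{14353 - 85}\right) - 6930 = \left(7384 + \sqrt{14268}\right) - 6930 = \left(7384 + 2 \sqrt{3567}\right) - 6930 = 454 + 2 \sqrt{3567}$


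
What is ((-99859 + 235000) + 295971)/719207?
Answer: 431112/719207 ≈ 0.59943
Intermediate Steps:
((-99859 + 235000) + 295971)/719207 = (135141 + 295971)*(1/719207) = 431112*(1/719207) = 431112/719207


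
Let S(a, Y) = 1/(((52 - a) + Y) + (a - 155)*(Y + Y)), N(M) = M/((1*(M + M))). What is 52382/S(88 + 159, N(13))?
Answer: -5369155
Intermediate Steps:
N(M) = ½ (N(M) = M/((1*(2*M))) = M/((2*M)) = M*(1/(2*M)) = ½)
S(a, Y) = 1/(52 + Y - a + 2*Y*(-155 + a)) (S(a, Y) = 1/((52 + Y - a) + (-155 + a)*(2*Y)) = 1/((52 + Y - a) + 2*Y*(-155 + a)) = 1/(52 + Y - a + 2*Y*(-155 + a)))
52382/S(88 + 159, N(13)) = 52382/(1/(52 - (88 + 159) - 309*½ + 2*(½)*(88 + 159))) = 52382/(1/(52 - 1*247 - 309/2 + 2*(½)*247)) = 52382/(1/(52 - 247 - 309/2 + 247)) = 52382/(1/(-205/2)) = 52382/(-2/205) = 52382*(-205/2) = -5369155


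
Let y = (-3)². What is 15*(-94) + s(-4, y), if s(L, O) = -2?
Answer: -1412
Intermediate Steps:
y = 9
15*(-94) + s(-4, y) = 15*(-94) - 2 = -1410 - 2 = -1412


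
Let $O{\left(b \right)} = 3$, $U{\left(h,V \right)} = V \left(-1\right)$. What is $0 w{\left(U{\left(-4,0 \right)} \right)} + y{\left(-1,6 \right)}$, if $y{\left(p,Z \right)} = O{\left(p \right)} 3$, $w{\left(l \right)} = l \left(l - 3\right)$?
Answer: $9$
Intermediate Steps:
$U{\left(h,V \right)} = - V$
$w{\left(l \right)} = l \left(-3 + l\right)$
$y{\left(p,Z \right)} = 9$ ($y{\left(p,Z \right)} = 3 \cdot 3 = 9$)
$0 w{\left(U{\left(-4,0 \right)} \right)} + y{\left(-1,6 \right)} = 0 \left(-1\right) 0 \left(-3 - 0\right) + 9 = 0 \cdot 0 \left(-3 + 0\right) + 9 = 0 \cdot 0 \left(-3\right) + 9 = 0 \cdot 0 + 9 = 0 + 9 = 9$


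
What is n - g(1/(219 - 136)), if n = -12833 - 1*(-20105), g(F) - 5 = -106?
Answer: 7373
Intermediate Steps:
g(F) = -101 (g(F) = 5 - 106 = -101)
n = 7272 (n = -12833 + 20105 = 7272)
n - g(1/(219 - 136)) = 7272 - 1*(-101) = 7272 + 101 = 7373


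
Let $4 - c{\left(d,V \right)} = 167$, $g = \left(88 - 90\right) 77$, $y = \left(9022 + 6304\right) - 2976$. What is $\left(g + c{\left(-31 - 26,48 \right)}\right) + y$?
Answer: $12033$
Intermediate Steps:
$y = 12350$ ($y = 15326 - 2976 = 12350$)
$g = -154$ ($g = \left(-2\right) 77 = -154$)
$c{\left(d,V \right)} = -163$ ($c{\left(d,V \right)} = 4 - 167 = -163$)
$\left(g + c{\left(-31 - 26,48 \right)}\right) + y = \left(-154 - 163\right) + 12350 = -317 + 12350 = 12033$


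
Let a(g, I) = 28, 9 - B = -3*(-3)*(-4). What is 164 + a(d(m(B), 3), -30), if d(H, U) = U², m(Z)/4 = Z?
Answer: 192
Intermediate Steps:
B = 45 (B = 9 - (-3*(-3))*(-4) = 9 - 9*(-4) = 9 - 1*(-36) = 9 + 36 = 45)
m(Z) = 4*Z
164 + a(d(m(B), 3), -30) = 164 + 28 = 192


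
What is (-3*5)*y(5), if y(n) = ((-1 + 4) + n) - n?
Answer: -45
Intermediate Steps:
y(n) = 3 (y(n) = (3 + n) - n = 3)
(-3*5)*y(5) = -3*5*3 = -15*3 = -45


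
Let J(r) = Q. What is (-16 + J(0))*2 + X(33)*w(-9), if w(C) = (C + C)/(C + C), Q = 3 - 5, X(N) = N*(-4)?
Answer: -168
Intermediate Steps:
X(N) = -4*N
Q = -2
J(r) = -2
w(C) = 1 (w(C) = (2*C)/((2*C)) = (2*C)*(1/(2*C)) = 1)
(-16 + J(0))*2 + X(33)*w(-9) = (-16 - 2)*2 - 4*33*1 = -18*2 - 132*1 = -36 - 132 = -168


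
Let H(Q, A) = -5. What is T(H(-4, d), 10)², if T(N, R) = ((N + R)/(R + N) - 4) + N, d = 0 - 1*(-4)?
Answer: 64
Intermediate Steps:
d = 4 (d = 0 + 4 = 4)
T(N, R) = -3 + N (T(N, R) = ((N + R)/(N + R) - 4) + N = (1 - 4) + N = -3 + N)
T(H(-4, d), 10)² = (-3 - 5)² = (-8)² = 64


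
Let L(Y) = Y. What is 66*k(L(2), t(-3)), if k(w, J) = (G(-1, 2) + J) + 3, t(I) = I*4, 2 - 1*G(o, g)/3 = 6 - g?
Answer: -990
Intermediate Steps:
G(o, g) = -12 + 3*g (G(o, g) = 6 - 3*(6 - g) = 6 + (-18 + 3*g) = -12 + 3*g)
t(I) = 4*I
k(w, J) = -3 + J (k(w, J) = ((-12 + 3*2) + J) + 3 = ((-12 + 6) + J) + 3 = (-6 + J) + 3 = -3 + J)
66*k(L(2), t(-3)) = 66*(-3 + 4*(-3)) = 66*(-3 - 12) = 66*(-15) = -990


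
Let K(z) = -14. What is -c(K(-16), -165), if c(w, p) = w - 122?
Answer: 136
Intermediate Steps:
c(w, p) = -122 + w
-c(K(-16), -165) = -(-122 - 14) = -1*(-136) = 136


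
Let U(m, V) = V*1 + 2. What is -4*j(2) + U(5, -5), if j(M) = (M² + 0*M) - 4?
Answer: -3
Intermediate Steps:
U(m, V) = 2 + V (U(m, V) = V + 2 = 2 + V)
j(M) = -4 + M² (j(M) = (M² + 0) - 4 = M² - 4 = -4 + M²)
-4*j(2) + U(5, -5) = -4*(-4 + 2²) + (2 - 5) = -4*(-4 + 4) - 3 = -4*0 - 3 = 0 - 3 = -3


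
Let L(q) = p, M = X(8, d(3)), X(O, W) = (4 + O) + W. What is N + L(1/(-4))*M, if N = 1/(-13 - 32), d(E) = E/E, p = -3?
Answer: -1756/45 ≈ -39.022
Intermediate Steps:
d(E) = 1
X(O, W) = 4 + O + W
M = 13 (M = 4 + 8 + 1 = 13)
N = -1/45 (N = 1/(-45) = -1/45 ≈ -0.022222)
L(q) = -3
N + L(1/(-4))*M = -1/45 - 3*13 = -1/45 - 39 = -1756/45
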